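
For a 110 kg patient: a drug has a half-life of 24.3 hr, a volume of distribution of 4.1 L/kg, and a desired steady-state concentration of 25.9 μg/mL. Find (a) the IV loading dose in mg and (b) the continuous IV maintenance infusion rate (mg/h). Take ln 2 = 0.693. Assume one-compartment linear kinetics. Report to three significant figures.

(a) 11700 mg; (b) 333 mg/h

Vd(total) = 110 kg × 4.1 L/kg = 451.0 L
LD = Vd × C = 451.0 × 25.9 = 11680 mg
CL = 0.693 × Vd / t½ = 0.693 × 451.0 / 24.3 = 12.86 L/h
Infusion rate = CL × Css = 12.86 × 25.9 = 333.1 mg/h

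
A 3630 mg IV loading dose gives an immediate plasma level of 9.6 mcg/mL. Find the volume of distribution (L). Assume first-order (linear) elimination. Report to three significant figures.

Immediately after an IV bolus, C₀ = Dose / Vd, so Vd = Dose / C₀.
Vd = 3630 / 9.6 = 378.1 L

378 L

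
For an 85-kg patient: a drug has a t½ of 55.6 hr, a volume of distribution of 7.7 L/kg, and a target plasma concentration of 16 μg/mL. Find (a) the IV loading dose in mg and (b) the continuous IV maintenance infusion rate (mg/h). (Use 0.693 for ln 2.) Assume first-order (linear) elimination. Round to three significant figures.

(a) 10500 mg; (b) 131 mg/h

Vd = 7.7 L/kg × 85 kg = 654.5 L
LD = Vd × C = 654.5 × 16 = 10470 mg
CL = 0.693 × Vd / t½ = 0.693 × 654.5 / 55.6 = 8.158 L/h
Infusion rate = CL × Css = 8.158 × 16 = 130.5 mg/h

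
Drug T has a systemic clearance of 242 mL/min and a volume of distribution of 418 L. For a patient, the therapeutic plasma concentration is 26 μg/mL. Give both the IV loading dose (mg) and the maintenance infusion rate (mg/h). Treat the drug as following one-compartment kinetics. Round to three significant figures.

Loading: fill Vd to C_target → 418.0 L × 26 mg/L = 10870 mg
CL = 242 mL/min × 60/1000 = 14.52 L/h
Maintenance: replace elimination → rate = CL × Css = 14.52 × 26 = 377.5 mg/h

(a) 10900 mg; (b) 378 mg/h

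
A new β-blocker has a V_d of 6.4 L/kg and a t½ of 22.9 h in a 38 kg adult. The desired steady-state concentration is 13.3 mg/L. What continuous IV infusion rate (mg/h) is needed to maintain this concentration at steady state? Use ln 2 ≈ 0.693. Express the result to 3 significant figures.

Vd = 6.4 L/kg × 38 kg = 243.2 L
CL = 0.693 × Vd / t½ = 0.693 × 243.2 / 22.9 = 7.360 L/h
Infusion rate = CL × Css = 7.360 × 13.3 = 97.89 mg/h

97.9 mg/h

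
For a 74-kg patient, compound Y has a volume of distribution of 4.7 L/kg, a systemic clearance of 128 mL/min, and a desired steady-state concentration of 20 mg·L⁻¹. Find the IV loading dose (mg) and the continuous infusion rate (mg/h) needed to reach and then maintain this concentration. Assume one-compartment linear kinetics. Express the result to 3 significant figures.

(a) 6960 mg; (b) 154 mg/h

Vd(total) = 74 kg × 4.7 L/kg = 347.8 L
Loading dose = Vd × C = 347.8 × 20 = 6956 mg
CL = 128 mL/min × 60/1000 = 7.680 L/h
Maintenance infusion rate = CL × Css = 7.680 × 20 = 153.6 mg/h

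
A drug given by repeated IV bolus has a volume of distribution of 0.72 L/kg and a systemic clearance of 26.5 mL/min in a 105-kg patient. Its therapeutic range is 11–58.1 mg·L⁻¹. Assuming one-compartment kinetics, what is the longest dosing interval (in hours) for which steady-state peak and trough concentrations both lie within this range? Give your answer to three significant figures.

Vd = 0.72 L/kg × 105 kg = 75.60 L
CL = 26.5 mL/min × 60/1000 = 1.590 L/h
k = CL / Vd = 1.590 / 75.60 = 0.02103 h⁻¹
Between IV bolus doses, concentration decays as C = C₀·e^(−kτ), so C_peak/C_trough = e^(kτ).
τ_max = ln(C_peak/C_trough) / k = ln(58.1/11) / 0.02103 = 1.664 / 0.02103 = 79.13 h

79.1 h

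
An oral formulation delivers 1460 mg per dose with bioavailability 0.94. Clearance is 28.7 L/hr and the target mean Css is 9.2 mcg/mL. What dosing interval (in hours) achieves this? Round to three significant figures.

F·D/τ = CL·Css → τ = F·D / (CL·Css).
τ = 0.94 × 1460 / (28.7 × 9.2) = 5.198 h

5.20 h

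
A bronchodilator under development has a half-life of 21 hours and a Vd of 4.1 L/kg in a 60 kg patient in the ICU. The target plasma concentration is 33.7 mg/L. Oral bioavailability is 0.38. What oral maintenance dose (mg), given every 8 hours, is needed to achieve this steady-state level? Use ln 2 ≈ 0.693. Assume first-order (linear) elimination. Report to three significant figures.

5760 mg

Vd = 4.1 L/kg × 60 kg = 246.0 L
CL = ln 2 · Vd / t½ = 0.693 × 246.0 / 21 = 8.118 L/h
D = CL × Css × τ / F = 8.118 × 33.7 × 8 / 0.38 = 5760 mg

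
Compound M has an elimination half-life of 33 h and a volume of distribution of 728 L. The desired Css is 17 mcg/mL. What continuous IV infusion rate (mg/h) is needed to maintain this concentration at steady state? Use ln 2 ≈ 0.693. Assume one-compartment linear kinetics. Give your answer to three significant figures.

260 mg/h

CL = 0.693 × Vd / t½ = 0.693 × 728.0 / 33 = 15.29 L/h
Infusion rate = CL × Css = 15.29 × 17 = 259.9 mg/h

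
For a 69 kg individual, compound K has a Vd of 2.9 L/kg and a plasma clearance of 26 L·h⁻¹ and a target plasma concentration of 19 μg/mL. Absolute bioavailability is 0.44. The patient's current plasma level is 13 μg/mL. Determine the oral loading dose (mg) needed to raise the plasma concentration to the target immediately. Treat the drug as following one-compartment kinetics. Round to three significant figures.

2730 mg

Vd = 2.9 L/kg × 69 kg = 200.1 L
Concentration deficit ΔC = 19 − 13 = 6.000 mg/L
LD = Vd × ΔC / F = 200.1 × 6.000 / 0.44 = 2729 mg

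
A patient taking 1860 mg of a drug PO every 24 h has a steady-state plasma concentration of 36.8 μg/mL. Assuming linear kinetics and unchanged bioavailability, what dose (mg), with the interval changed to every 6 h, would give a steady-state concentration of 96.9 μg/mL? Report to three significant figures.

For first-order elimination, Css ∝ F·D/(CL·τ); F and CL are unchanged, so Css ∝ D/τ.
D₂ = D₁ × (Css,target / Css,current) × (τ₂/τ₁) = 1860 × (96.9/36.8) × (6/24) = 1224 mg

1220 mg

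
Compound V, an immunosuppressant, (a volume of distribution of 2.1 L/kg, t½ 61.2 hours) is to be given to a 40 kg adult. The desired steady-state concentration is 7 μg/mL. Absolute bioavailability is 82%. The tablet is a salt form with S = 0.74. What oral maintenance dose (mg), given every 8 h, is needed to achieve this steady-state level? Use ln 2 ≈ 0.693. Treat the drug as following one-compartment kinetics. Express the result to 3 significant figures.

87.8 mg

Vd = 2.1 L/kg × 40 kg = 84.00 L
k = 0.693/61.2 = 0.01132 h⁻¹, so CL = k·Vd = 0.01132 × 84.00 = 0.9509 L/h
D = CL × Css × τ / F / S = 0.9509 × 7 × 8 / 0.82 / 0.74 = 87.76 mg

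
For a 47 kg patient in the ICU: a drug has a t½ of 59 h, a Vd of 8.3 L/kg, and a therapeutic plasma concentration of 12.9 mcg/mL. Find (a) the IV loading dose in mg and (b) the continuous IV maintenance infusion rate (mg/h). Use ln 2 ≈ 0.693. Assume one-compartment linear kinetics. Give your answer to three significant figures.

(a) 5030 mg; (b) 59.1 mg/h

Vd = 8.3 L/kg × 47 kg = 390.1 L
LD = Vd × C = 390.1 × 12.9 = 5032 mg
CL = 0.693 × Vd / t½ = 0.693 × 390.1 / 59 = 4.582 L/h
Infusion rate = CL × Css = 4.582 × 12.9 = 59.11 mg/h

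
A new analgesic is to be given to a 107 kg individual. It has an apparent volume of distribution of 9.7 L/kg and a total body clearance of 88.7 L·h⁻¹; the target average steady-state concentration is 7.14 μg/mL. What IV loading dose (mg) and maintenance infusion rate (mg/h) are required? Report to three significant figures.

(a) 7410 mg; (b) 633 mg/h

Vd(total) = 107 kg × 9.7 L/kg = 1038 L
Loading dose = Vd × C = 1038 × 7.14 = 7411 mg
Maintenance infusion rate = CL × Css = 88.70 × 7.14 = 633.3 mg/h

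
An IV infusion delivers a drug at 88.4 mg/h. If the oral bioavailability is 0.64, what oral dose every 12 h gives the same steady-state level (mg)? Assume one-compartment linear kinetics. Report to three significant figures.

To maintain the same Css, the systemic dosing rate must be unchanged: F·D/τ = infusion rate.
D = rate × τ / F = 88.4 × 12 / 0.64 = 1658 mg

1660 mg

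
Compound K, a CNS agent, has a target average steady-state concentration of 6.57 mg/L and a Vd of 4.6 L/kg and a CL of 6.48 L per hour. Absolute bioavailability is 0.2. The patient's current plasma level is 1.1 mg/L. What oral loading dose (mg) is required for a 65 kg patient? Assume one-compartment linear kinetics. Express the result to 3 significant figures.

Vd(total) = 65 kg × 4.6 L/kg = 299.0 L
LD is governed by Vd — clearance does not enter the loading-dose calculation.
Concentration deficit ΔC = 6.57 − 1.1 = 5.470 mg/L
LD = Vd × ΔC / F = 299.0 × 5.470 / 0.2 = 8178 mg

8180 mg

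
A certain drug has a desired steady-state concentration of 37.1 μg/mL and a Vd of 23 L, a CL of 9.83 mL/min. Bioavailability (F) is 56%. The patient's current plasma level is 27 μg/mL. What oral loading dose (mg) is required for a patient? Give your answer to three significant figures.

415 mg

Concentration deficit ΔC = 37.1 − 27 = 10.10 mg/L
LD = Vd × ΔC / F = 23.00 × 10.10 / 0.56 = 414.8 mg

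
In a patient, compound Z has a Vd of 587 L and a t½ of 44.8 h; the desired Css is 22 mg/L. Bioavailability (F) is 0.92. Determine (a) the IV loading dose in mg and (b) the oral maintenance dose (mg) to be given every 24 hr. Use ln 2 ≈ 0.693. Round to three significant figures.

LD = Vd × C = 587.0 × 22 = 12910 mg
CL = 0.693 × Vd / t½ = 0.693 × 587.0 / 44.8 = 9.080 L/h
D = CL × Css × τ / F = 9.080 × 22 × 24 / 0.92 = 5211 mg

(a) 12900 mg; (b) 5210 mg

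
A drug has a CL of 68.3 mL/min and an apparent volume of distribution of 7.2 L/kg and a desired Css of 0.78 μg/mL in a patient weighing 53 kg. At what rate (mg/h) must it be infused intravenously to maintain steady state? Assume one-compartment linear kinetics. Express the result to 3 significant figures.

3.20 mg/h

CL = 68.3 mL/min = 68.3 × 0.06 = 4.098 L/h
At steady state, infusion rate equals elimination rate: rate in = CL × Css.
R₀ = 4.098 × 0.78 = 3.196 mg/h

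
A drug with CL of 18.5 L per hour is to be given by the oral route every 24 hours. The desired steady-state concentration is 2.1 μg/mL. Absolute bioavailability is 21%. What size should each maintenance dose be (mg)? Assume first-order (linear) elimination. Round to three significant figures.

D = CL × Css × τ / F = 18.50 × 2.1 × 24 / 0.21 = 4440 mg

4440 mg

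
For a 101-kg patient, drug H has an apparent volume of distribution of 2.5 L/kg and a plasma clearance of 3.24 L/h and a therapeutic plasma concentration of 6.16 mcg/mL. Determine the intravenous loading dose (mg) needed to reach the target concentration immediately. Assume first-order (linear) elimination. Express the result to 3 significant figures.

1560 mg

Vd(total) = 101 kg × 2.5 L/kg = 252.5 L
LD = Vd × C = 252.5 × 6.160 = 1555 mg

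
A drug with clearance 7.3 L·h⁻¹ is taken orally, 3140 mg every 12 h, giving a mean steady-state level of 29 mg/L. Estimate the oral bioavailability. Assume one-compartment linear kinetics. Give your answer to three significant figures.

0.809

F·D/τ = CL·Css at steady state → F = CL·Css·τ / D.
F = 7.3 × 29 × 12 / 3140 = 0.809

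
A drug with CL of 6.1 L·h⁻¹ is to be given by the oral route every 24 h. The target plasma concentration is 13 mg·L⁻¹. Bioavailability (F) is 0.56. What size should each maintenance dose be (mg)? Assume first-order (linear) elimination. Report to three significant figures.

At steady state, dose per interval replaces the amount cleared in that interval: F·D/τ = CL·Css.
D = CL × Css × τ / F = 6.100 × 13 × 24 / 0.56 = 3399 mg

3400 mg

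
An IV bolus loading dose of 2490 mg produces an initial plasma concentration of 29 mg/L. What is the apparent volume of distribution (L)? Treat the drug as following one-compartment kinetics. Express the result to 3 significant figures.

Immediately after an IV bolus, C₀ = Dose / Vd, so Vd = Dose / C₀.
Vd = 2490 / 29 = 85.86 L

85.9 L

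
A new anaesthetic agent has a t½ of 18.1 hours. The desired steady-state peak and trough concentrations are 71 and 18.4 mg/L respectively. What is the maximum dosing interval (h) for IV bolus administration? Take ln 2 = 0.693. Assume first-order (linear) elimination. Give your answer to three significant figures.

k = 0.693 / t½ = 0.693 / 18.1 = 0.03829 h⁻¹
Between IV bolus doses, concentration decays as C = C₀·e^(−kτ), so C_peak/C_trough = e^(kτ).
τ_max = ln(C_peak/C_trough) / k = ln(71/18.4) / 0.03829 = 1.350 / 0.03829 = 35.26 h

35.3 h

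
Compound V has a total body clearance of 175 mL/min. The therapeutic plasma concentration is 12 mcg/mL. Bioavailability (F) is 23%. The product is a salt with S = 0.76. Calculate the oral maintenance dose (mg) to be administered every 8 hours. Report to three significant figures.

CL = 175 mL/min = 175 × 0.06 = 10.50 L/h
At steady state, dose per interval replaces the amount cleared in that interval: F·S·D/τ = CL·Css.
D = CL × Css × τ / F / S = 10.50 × 12 × 8 / 0.23 / 0.76 = 5767 mg

5770 mg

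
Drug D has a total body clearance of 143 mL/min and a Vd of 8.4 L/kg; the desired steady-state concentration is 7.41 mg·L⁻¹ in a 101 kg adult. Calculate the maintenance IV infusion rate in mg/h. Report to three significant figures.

63.6 mg/h

CL = 143 mL/min = 143 × 0.06 = 8.580 L/h
Rate = CL × Css = 8.580 × 7.41 = 63.58 mg/h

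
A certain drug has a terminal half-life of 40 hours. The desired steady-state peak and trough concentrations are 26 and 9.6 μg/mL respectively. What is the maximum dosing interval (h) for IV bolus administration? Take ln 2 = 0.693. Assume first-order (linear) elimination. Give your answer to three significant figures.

57.5 h

k = 0.693 / t½ = 0.693 / 40 = 0.01733 h⁻¹
Between IV bolus doses, concentration decays as C = C₀·e^(−kτ), so C_peak/C_trough = e^(kτ).
τ_max = ln(C_peak/C_trough) / k = ln(26/9.6) / 0.01733 = 0.9963 / 0.01733 = 57.49 h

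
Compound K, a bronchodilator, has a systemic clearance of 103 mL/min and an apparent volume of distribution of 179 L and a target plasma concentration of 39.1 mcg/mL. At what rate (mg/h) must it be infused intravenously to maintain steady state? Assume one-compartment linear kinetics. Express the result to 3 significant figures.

CL = 103 mL/min × 60/1000 = 6.180 L/h
Infusion rate = CL · Css = 6.180 L/h × 39.1 mg/L = 241.6 mg/h

242 mg/h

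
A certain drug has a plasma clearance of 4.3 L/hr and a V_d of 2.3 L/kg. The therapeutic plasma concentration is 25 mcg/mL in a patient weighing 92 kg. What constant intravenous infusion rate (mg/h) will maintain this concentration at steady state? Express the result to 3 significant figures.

Rate = CL × Css = 4.300 × 25 = 107.5 mg/h

108 mg/h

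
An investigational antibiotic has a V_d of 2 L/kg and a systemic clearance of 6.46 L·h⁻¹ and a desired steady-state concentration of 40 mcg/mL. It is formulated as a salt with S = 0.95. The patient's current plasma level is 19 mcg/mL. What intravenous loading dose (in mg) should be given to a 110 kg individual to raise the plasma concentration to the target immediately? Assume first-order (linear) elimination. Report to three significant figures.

4860 mg

Vd(total) = 110 kg × 2 L/kg = 220.0 L
Concentration deficit ΔC = 40 − 19 = 21.00 mg/L
LD = Vd × ΔC / S = 220.0 × 21.00 / 0.95 = 4863 mg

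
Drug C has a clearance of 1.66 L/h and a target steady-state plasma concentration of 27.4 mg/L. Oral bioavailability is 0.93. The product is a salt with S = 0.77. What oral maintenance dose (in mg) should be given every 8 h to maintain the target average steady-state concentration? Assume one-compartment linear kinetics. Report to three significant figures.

D = CL × Css × τ / F / S = 1.660 × 27.4 × 8 / 0.93 / 0.77 = 508.1 mg

508 mg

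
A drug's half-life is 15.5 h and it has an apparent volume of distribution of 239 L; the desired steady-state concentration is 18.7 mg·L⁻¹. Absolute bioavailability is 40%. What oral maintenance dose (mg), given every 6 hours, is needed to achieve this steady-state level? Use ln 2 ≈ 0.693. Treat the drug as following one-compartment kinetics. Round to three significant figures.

3000 mg

k = 0.693/15.5 = 0.04471 h⁻¹, so CL = k·Vd = 0.04471 × 239.0 = 10.69 L/h
D = CL × Css × τ / F = 10.69 × 18.7 × 6 / 0.4 = 2999 mg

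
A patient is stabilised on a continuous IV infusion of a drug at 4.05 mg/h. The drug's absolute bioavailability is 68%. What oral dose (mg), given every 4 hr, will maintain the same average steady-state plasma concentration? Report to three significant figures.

23.8 mg

To maintain the same Css, the systemic dosing rate must be unchanged: F·D/τ = infusion rate.
D = rate × τ / F = 4.05 × 4 / 0.68 = 23.82 mg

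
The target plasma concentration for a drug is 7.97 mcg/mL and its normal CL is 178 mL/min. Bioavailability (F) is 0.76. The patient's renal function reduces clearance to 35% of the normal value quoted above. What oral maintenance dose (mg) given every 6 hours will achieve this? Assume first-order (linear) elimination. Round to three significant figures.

235 mg

CL = 178 mL/min × 60/1000 = 10.68 L/h
Patient clearance = 0.35 × 10.68 = 3.738 L/h
D = CL × Css × τ / F = 3.738 × 7.97 × 6 / 0.76 = 235.2 mg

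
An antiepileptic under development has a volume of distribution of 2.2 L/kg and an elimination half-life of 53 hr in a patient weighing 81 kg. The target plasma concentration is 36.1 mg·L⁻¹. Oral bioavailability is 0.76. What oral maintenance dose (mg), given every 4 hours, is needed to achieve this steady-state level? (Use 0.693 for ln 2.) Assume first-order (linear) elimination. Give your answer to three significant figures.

443 mg

Vd(total) = 81 kg × 2.2 L/kg = 178.2 L
CL = 0.693 × Vd / t½ = 0.693 × 178.2 / 53 = 2.330 L/h
D = CL × Css × τ / F = 2.330 × 36.1 × 4 / 0.76 = 442.7 mg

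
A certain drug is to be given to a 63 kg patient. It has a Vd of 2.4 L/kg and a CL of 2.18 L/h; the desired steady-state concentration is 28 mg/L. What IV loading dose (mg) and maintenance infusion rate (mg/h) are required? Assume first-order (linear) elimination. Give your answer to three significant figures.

(a) 4230 mg; (b) 61.0 mg/h

Total Vd = 2.4 × 63 = 151.2 L
LD = Vd · C_target = 151.2 × 28 = 4234 mg
Maintenance: replace elimination → rate = CL × Css = 2.180 × 28 = 61.04 mg/h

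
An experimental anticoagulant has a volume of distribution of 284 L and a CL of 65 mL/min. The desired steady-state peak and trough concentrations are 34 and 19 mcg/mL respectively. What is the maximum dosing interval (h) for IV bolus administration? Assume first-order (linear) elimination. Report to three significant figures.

42.4 h

CL = 65 mL/min × 60/1000 = 3.900 L/h
k = CL / Vd = 3.900 / 284.0 = 0.01373 h⁻¹
Between IV bolus doses, concentration decays as C = C₀·e^(−kτ), so C_peak/C_trough = e^(kτ).
τ_max = ln(C_peak/C_trough) / k = ln(34/19) / 0.01373 = 0.5819 / 0.01373 = 42.38 h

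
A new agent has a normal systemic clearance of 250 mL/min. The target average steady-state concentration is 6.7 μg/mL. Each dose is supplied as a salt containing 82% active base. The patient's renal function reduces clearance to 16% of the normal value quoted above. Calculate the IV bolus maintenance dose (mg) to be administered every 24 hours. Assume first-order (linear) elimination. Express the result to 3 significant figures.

CL = 250 mL/min × 60/1000 = 15.00 L/h
Patient clearance = 0.16 × 15.00 = 2.400 L/h
D = CL × Css × τ / S = 2.400 × 6.7 × 24 / 0.82 = 470.6 mg

471 mg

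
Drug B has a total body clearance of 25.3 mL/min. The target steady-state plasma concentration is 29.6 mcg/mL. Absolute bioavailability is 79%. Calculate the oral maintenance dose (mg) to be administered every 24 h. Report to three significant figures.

CL = 25.3 mL/min × 60/1000 = 1.518 L/h
D = CL × Css × τ / F = 1.518 × 29.6 × 24 / 0.79 = 1365 mg

1370 mg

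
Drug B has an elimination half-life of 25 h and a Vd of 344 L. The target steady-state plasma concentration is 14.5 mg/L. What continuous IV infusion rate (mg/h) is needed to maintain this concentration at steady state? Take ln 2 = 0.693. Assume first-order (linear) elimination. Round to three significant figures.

CL = 0.693 × Vd / t½ = 0.693 × 344.0 / 25 = 9.536 L/h
Infusion rate = CL × Css = 9.536 × 14.5 = 138.3 mg/h

138 mg/h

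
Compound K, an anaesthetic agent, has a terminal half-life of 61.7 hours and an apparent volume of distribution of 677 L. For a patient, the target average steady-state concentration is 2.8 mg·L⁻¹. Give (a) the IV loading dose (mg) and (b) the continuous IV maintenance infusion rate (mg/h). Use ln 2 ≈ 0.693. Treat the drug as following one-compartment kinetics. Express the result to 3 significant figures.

LD = Vd × C = 677.0 × 2.8 = 1896 mg
CL = 0.693 × Vd / t½ = 0.693 × 677.0 / 61.7 = 7.604 L/h
Infusion rate = CL × Css = 7.604 × 2.8 = 21.29 mg/h

(a) 1900 mg; (b) 21.3 mg/h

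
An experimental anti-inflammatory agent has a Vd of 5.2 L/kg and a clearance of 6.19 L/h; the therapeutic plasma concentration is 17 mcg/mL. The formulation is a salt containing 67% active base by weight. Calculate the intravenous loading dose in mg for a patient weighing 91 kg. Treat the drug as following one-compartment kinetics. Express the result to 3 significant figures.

12000 mg

Total Vd = 5.2 × 91 = 473.2 L
LD is governed by Vd — clearance does not enter the loading-dose calculation.
LD = Vd × C / S = 473.2 × 17.00 / 0.67 = 12010 mg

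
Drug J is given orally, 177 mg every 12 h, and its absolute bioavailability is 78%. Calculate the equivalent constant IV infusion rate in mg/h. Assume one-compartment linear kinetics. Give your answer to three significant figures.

Equivalent systemic input: infusion rate = F·D/τ.
Rate = 0.78 × 177 / 12 = 11.51 mg/h

11.5 mg/h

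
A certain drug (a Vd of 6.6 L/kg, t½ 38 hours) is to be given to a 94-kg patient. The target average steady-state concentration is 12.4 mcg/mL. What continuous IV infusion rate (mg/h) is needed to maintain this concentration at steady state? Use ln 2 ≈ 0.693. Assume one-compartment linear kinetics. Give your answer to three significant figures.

Total Vd = 6.6 × 94 = 620.4 L
CL = 0.693 × Vd / t½ = 0.693 × 620.4 / 38 = 11.31 L/h
Infusion rate = CL × Css = 11.31 × 12.4 = 140.2 mg/h

140 mg/h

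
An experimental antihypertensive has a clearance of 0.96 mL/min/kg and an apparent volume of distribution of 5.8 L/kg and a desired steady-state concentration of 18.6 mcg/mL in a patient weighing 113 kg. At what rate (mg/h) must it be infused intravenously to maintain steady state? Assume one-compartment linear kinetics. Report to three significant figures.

121 mg/h

CL = 0.96 mL/min/kg × 113 kg = 108.5 mL/min = 108.5 × 60/1000 = 6.510 L/h
Vd does not affect the maintenance rate; only clearance governs steady-state input.
Rate = CL × Css = 6.510 × 18.6 = 121.1 mg/h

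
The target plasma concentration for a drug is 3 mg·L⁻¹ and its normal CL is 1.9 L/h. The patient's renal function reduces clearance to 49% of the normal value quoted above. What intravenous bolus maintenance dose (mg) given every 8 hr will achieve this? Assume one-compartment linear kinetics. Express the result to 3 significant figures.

22.3 mg

Patient clearance = 0.49 × 1.900 = 0.9310 L/h
D = CL × Css × τ = 0.9310 × 3 × 8 = 22.34 mg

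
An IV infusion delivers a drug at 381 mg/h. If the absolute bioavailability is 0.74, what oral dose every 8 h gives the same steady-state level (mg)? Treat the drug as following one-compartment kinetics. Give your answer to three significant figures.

4120 mg

To maintain the same Css, the systemic dosing rate must be unchanged: F·D/τ = infusion rate.
D = rate × τ / F = 381 × 8 / 0.74 = 4119 mg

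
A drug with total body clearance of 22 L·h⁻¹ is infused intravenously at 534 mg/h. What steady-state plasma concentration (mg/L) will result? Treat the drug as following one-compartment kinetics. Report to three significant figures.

24.3 mg/L

Css = rate / CL = 534 / 22.00 = 24.27 mg/L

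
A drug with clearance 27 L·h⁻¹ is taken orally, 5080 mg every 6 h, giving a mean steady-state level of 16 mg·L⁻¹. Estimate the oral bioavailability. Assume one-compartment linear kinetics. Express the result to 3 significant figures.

0.510

F·D/τ = CL·Css at steady state → F = CL·Css·τ / D.
F = 27 × 16 × 6 / 5080 = 0.510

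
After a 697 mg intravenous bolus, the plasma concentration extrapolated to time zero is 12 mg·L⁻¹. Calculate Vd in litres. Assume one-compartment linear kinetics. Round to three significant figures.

Immediately after an IV bolus, C₀ = Dose / Vd, so Vd = Dose / C₀.
Vd = 697 / 12 = 58.08 L

58.1 L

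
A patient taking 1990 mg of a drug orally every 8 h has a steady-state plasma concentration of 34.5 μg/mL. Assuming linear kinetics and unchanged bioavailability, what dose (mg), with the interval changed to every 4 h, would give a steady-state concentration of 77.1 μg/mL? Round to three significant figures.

With linear kinetics, Css is proportional to dose rate (D/τ) at fixed clearance.
D₂ = D₁ × (Css,target / Css,current) × (τ₂/τ₁) = 1990 × (77.1/34.5) × (4/8) = 2224 mg

2220 mg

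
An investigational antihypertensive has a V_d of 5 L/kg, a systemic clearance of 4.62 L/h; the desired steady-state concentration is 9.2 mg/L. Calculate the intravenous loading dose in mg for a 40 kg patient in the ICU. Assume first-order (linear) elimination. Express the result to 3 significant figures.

1840 mg

Vd = 5 L/kg × 40 kg = 200.0 L
LD is governed by Vd — clearance does not enter the loading-dose calculation.
LD = Vd × C = 200.0 × 9.200 = 1840 mg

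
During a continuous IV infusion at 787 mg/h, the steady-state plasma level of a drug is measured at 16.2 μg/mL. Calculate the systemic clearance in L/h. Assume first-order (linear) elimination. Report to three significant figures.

48.6 L/h

At steady state, infusion rate = CL × Css, so CL = rate / Css.
CL = 787 / 16.2 = 48.58 L/h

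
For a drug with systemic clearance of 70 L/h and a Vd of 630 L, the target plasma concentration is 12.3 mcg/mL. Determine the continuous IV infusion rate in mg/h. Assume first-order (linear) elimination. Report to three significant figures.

R₀ = 70.00 × 12.3 = 861.0 mg/h

861 mg/h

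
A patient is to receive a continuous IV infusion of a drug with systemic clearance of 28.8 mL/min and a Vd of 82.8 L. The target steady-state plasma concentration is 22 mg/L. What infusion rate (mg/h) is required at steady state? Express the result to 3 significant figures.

Convert clearance: 28.8 mL/min × 60 min/h ÷ 1000 mL/L = 1.728 L/h
At steady state, infusion rate equals elimination rate: rate in = CL × Css.
R₀ = 1.728 × 22 = 38.02 mg/h

38.0 mg/h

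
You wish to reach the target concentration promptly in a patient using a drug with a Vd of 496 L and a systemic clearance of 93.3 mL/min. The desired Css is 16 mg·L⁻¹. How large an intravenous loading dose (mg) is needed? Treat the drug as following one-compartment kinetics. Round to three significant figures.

LD = Vd × C = 496.0 × 16.00 = 7936 mg

7940 mg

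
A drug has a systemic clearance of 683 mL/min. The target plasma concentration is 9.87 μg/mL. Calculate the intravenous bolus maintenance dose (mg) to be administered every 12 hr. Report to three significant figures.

CL = 683 mL/min = 683 × 0.06 = 40.98 L/h
At steady state, dose per interval replaces the amount cleared in that interval: D/τ = CL·Css.
D = CL × Css × τ = 40.98 × 9.87 × 12 = 4854 mg

4850 mg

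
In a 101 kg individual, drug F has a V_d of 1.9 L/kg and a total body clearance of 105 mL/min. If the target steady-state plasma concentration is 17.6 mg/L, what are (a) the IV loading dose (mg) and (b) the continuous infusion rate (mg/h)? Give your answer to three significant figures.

(a) 3380 mg; (b) 111 mg/h

Vd = 1.9 L/kg × 101 kg = 191.9 L
Loading: fill Vd to C_target → 191.9 L × 17.6 mg/L = 3377 mg
CL = 105 mL/min × 60/1000 = 6.300 L/h
Infusion rate = 6.300 L/h × 17.6 mg/L = 110.9 mg/h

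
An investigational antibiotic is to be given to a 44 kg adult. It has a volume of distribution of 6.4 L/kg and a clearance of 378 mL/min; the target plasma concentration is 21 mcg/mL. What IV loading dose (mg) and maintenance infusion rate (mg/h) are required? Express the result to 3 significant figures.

Vd = 6.4 L/kg × 44 kg = 281.6 L
LD = Vd · C_target = 281.6 × 21 = 5914 mg
CL = 378 mL/min × 60/1000 = 22.68 L/h
Maintenance infusion rate = CL × Css = 22.68 × 21 = 476.3 mg/h

(a) 5910 mg; (b) 476 mg/h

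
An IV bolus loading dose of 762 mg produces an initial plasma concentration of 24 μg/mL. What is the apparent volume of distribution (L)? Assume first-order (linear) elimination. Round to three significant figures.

Immediately after an IV bolus, C₀ = Dose / Vd, so Vd = Dose / C₀.
Vd = 762 / 24 = 31.75 L

31.8 L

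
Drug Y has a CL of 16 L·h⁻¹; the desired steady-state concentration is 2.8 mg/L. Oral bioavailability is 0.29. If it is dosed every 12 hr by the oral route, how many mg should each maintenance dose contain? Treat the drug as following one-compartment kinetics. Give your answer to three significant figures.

At steady state, dose per interval replaces the amount cleared in that interval: F·D/τ = CL·Css.
D = CL × Css × τ / F = 16.00 × 2.8 × 12 / 0.29 = 1854 mg

1850 mg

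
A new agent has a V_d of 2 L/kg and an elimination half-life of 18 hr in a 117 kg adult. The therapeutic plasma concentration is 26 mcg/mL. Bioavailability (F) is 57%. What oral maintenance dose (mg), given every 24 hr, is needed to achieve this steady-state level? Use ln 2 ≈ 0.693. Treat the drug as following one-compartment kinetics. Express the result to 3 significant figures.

Total Vd = 2 × 117 = 234.0 L
k = 0.693/18 = 0.03850 h⁻¹, so CL = k·Vd = 0.03850 × 234.0 = 9.009 L/h
D = CL × Css × τ / F = 9.009 × 26 × 24 / 0.57 = 9862 mg

9860 mg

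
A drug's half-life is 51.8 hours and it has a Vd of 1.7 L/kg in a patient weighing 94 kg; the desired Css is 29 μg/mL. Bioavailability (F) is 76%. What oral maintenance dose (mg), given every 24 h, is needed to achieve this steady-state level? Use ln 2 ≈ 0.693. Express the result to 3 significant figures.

1960 mg

Vd(total) = 94 kg × 1.7 L/kg = 159.8 L
CL = ln 2 · Vd / t½ = 0.693 × 159.8 / 51.8 = 2.138 L/h
D = CL × Css × τ / F = 2.138 × 29 × 24 / 0.76 = 1958 mg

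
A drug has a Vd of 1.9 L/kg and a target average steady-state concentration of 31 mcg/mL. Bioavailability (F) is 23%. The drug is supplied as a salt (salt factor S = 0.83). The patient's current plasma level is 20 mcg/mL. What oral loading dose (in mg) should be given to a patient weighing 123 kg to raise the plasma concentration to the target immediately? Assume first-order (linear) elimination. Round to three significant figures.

13500 mg

Vd(total) = 123 kg × 1.9 L/kg = 233.7 L
The loading dose fills Vd to the target concentration.
Concentration deficit ΔC = 31 − 20 = 11.00 mg/L
LD = Vd × ΔC / F / S = 233.7 × 11.00 / 0.23 / 0.83 = 13470 mg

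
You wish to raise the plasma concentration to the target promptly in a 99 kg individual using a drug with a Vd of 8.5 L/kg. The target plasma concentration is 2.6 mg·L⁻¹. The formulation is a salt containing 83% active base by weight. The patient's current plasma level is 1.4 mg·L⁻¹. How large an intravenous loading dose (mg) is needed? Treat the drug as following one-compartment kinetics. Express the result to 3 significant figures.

1220 mg

Vd(total) = 99 kg × 8.5 L/kg = 841.5 L
Concentration deficit ΔC = 2.6 − 1.4 = 1.200 mg/L
LD = Vd × ΔC / S = 841.5 × 1.200 / 0.83 = 1217 mg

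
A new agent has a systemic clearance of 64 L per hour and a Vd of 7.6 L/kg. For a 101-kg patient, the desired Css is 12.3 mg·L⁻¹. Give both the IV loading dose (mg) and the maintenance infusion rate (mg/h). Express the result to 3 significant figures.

Vd = 7.6 L/kg × 101 kg = 767.6 L
Loading dose = Vd × C = 767.6 × 12.3 = 9441 mg
Maintenance infusion rate = CL × Css = 64.00 × 12.3 = 787.2 mg/h

(a) 9440 mg; (b) 787 mg/h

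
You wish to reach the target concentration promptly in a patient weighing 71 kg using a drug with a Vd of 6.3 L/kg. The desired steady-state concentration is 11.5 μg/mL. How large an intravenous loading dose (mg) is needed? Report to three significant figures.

5140 mg

Total Vd = 6.3 × 71 = 447.3 L
The loading dose fills Vd to the target concentration.
LD = Vd × C = 447.3 × 11.50 = 5144 mg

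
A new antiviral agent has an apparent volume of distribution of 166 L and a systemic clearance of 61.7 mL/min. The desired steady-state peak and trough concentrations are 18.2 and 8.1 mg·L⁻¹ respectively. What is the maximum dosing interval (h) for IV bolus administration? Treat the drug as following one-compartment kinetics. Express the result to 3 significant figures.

CL = 61.7 mL/min × 60/1000 = 3.702 L/h
k = CL / Vd = 3.702 / 166.0 = 0.02230 h⁻¹
Between IV bolus doses, concentration decays as C = C₀·e^(−kτ), so C_peak/C_trough = e^(kτ).
τ_max = ln(C_peak/C_trough) / k = ln(18.2/8.1) / 0.02230 = 0.8096 / 0.02230 = 36.30 h

36.3 h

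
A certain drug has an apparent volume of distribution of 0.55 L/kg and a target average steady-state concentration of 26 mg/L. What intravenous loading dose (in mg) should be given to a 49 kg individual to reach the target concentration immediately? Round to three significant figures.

Vd = 0.55 L/kg × 49 kg = 26.95 L
The loading dose fills Vd to the target concentration.
LD = Vd × C = 26.95 × 26.00 = 700.7 mg

701 mg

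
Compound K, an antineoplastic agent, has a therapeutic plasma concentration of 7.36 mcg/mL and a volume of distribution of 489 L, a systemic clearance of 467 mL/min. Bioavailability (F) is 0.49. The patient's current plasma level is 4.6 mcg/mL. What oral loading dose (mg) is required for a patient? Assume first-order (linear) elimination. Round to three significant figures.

2750 mg

The loading dose fills Vd to the target concentration.
Concentration deficit ΔC = 7.36 − 4.6 = 2.760 mg/L
LD = Vd × ΔC / F = 489.0 × 2.760 / 0.49 = 2754 mg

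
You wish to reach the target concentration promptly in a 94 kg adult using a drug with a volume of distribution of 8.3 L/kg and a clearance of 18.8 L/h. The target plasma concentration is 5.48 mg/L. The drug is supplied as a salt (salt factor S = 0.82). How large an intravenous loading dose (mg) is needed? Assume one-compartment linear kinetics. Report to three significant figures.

Vd(total) = 94 kg × 8.3 L/kg = 780.2 L
LD = Vd × C / S = 780.2 × 5.480 / 0.82 = 5214 mg

5210 mg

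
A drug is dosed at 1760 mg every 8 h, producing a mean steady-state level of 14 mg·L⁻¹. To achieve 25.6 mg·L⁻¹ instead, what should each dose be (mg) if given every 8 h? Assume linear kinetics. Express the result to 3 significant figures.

3220 mg

For first-order elimination, Css ∝ F·D/(CL·τ); F and CL are unchanged, so Css ∝ D/τ.
D₂ = D₁ × (Css,target / Css,current) = 1760 × 25.6/14 = 3218 mg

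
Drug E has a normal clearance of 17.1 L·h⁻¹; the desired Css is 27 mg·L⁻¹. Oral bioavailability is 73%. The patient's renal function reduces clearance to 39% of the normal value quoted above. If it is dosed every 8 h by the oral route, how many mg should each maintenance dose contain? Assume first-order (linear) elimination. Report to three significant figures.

Patient clearance = 0.39 × 17.10 = 6.669 L/h
D = CL × Css × τ / F = 6.669 × 27 × 8 / 0.73 = 1973 mg

1970 mg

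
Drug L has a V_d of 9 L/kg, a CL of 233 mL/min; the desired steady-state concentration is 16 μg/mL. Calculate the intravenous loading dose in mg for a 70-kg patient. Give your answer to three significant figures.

Vd = 9 L/kg × 70 kg = 630.0 L
LD = Vd × C = 630.0 × 16.00 = 10080 mg

10100 mg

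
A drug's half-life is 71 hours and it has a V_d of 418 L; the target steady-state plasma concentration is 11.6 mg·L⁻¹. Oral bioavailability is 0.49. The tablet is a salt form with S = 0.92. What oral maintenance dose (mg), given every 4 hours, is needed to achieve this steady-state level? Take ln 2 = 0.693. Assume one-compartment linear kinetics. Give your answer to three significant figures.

CL = 0.693 × Vd / t½ = 0.693 × 418.0 / 71 = 4.080 L/h
D = CL × Css × τ / F / S = 4.080 × 11.6 × 4 / 0.49 / 0.92 = 419.9 mg

420 mg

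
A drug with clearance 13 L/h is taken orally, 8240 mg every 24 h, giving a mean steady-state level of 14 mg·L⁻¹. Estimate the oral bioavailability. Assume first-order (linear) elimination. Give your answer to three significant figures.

F·D/τ = CL·Css at steady state → F = CL·Css·τ / D.
F = 13 × 14 × 24 / 8240 = 0.530

0.530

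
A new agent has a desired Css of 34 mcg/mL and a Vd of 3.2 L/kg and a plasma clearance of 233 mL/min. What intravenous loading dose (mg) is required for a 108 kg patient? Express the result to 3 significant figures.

Vd(total) = 108 kg × 3.2 L/kg = 345.6 L
LD = Vd × C = 345.6 × 34.00 = 11750 mg

11800 mg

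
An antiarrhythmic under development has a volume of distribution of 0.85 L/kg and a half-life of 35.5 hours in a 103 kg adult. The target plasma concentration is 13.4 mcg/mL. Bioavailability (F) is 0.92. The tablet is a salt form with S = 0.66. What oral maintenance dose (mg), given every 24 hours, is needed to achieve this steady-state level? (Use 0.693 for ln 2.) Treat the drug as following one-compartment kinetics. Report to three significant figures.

Vd = 0.85 L/kg × 103 kg = 87.55 L
CL = 0.693 × Vd / t½ = 0.693 × 87.55 / 35.5 = 1.709 L/h
D = CL × Css × τ / F / S = 1.709 × 13.4 × 24 / 0.92 / 0.66 = 905.2 mg

905 mg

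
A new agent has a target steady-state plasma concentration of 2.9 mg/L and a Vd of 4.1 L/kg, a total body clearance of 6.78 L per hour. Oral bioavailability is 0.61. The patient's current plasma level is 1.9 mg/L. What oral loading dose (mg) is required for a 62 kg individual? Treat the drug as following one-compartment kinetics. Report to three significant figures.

Vd = 4.1 L/kg × 62 kg = 254.2 L
Concentration deficit ΔC = 2.9 − 1.9 = 1.000 mg/L
LD = Vd × ΔC / F = 254.2 × 1.000 / 0.61 = 416.7 mg

417 mg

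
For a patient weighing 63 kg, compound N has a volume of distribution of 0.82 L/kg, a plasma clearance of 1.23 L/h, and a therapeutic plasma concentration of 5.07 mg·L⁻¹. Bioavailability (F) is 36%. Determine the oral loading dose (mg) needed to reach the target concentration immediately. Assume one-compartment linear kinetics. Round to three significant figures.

Vd(total) = 63 kg × 0.82 L/kg = 51.66 L
LD = Vd × C / F = 51.66 × 5.070 / 0.36 = 727.5 mg

728 mg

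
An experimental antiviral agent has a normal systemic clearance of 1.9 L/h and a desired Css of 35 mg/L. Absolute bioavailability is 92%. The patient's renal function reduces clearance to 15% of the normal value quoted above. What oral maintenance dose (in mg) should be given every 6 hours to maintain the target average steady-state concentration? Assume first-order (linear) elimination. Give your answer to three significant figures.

65.1 mg

Patient clearance = 0.15 × 1.900 = 0.2850 L/h
D = CL × Css × τ / F = 0.2850 × 35 × 6 / 0.92 = 65.05 mg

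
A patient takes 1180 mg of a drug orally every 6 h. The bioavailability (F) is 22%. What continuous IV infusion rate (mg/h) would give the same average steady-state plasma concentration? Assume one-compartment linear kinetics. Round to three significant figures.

Equivalent systemic input: infusion rate = F·D/τ.
Rate = 0.22 × 1180 / 6 = 43.27 mg/h

43.3 mg/h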